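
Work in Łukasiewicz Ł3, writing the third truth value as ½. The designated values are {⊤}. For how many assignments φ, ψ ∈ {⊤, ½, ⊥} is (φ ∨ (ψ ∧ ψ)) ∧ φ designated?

3

Designated under: (φ=⊤, ψ=⊤); (φ=⊤, ψ=½); (φ=⊤, ψ=⊥).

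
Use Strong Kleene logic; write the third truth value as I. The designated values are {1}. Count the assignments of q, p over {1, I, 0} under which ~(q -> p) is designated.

1

Designated under: (q=1, p=0).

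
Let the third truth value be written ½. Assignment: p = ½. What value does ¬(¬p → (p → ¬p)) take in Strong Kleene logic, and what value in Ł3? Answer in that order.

½; ⊥

In Strong Kleene logic: ¬p = ¬½ = ½
¬p = ¬½ = ½
p → ¬p = ½ → ½ = ½
¬p → (p → ¬p) = ½ → ½ = ½
¬(¬p → (p → ¬p)) = ¬½ = ½
In Ł3: ¬p = ¬½ = ½
¬p = ¬½ = ½
p → ¬p = ½ → ½ = ⊤
¬p → (p → ¬p) = ½ → ⊤ = ⊤
¬(¬p → (p → ¬p)) = ¬⊤ = ⊥
They differ because Strong Kleene logic and Ł3 treat ½ differently under implication.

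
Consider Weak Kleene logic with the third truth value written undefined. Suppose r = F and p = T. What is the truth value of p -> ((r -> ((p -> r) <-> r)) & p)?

T

p -> r = T -> F = F
(p -> r) <-> r = F <-> F = T
r -> ((p -> r) <-> r) = F -> T = T
(r -> ((p -> r) <-> r)) & p = T & T = T
p -> ((r -> ((p -> r) <-> r)) & p) = T -> T = T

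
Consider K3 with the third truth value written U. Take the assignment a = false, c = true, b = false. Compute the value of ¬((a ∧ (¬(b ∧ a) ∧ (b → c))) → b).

false

b ∧ a = false ∧ false = false
¬(b ∧ a) = ¬false = true
b → c = false → true = true
¬(b ∧ a) ∧ (b → c) = true ∧ true = true
a ∧ (¬(b ∧ a) ∧ (b → c)) = false ∧ true = false
(a ∧ (¬(b ∧ a) ∧ (b → c))) → b = false → false = true
¬((a ∧ (¬(b ∧ a) ∧ (b → c))) → b) = ¬true = false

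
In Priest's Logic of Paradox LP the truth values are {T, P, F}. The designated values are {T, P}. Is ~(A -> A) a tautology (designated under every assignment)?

Countermodel: A=T gives F, which is not designated.

No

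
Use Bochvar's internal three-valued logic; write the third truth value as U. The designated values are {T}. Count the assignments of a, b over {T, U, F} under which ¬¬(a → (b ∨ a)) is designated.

4

Designated under: (a=T, b=T); (a=T, b=F); (a=F, b=T); (a=F, b=F).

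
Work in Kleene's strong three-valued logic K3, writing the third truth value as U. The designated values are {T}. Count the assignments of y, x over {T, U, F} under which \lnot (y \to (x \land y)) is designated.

1

Designated under: (y=T, x=F).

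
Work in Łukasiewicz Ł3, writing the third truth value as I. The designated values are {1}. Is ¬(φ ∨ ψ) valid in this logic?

No

Countermodel: φ=1, ψ=1 gives 0, which is not designated.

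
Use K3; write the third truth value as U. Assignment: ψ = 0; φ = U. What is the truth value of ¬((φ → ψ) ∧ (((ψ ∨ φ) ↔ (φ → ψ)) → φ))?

U

φ → ψ = U → 0 = U  [¬U ∨ 0]
ψ ∨ φ = 0 ∨ U = U
φ → ψ = U → 0 = U
(ψ ∨ φ) ↔ (φ → ψ) = U ↔ U = U
((ψ ∨ φ) ↔ (φ → ψ)) → φ = U → U = U
(φ → ψ) ∧ (((ψ ∨ φ) ↔ (φ → ψ)) → φ) = U ∧ U = U
¬((φ → ψ) ∧ (((ψ ∨ φ) ↔ (φ → ψ)) → φ)) = ¬U = U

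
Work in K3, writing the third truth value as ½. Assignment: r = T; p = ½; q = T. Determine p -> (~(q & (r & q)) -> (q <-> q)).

r & q = T & T = T
q & (r & q) = T & T = T
~(q & (r & q)) = ~T = F
q <-> q = T <-> T = T
~(q & (r & q)) -> (q <-> q) = F -> T = T
p -> (~(q & (r & q)) -> (q <-> q)) = ½ -> T = T  [~½ | T]

T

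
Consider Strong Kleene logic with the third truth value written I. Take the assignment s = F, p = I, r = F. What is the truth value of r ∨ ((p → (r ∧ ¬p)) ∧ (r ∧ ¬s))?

F

¬p = ¬I = I
r ∧ ¬p = F ∧ I = F
p → (r ∧ ¬p) = I → F = I  [¬I ∨ F]
¬s = ¬F = T
r ∧ ¬s = F ∧ T = F
(p → (r ∧ ¬p)) ∧ (r ∧ ¬s) = I ∧ F = F
r ∨ ((p → (r ∧ ¬p)) ∧ (r ∧ ¬s)) = F ∨ F = F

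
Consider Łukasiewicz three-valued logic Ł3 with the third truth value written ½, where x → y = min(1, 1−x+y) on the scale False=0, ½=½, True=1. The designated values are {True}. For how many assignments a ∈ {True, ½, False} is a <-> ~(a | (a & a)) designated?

1

a=True: False ·
a=½: True ✓
a=False: False ·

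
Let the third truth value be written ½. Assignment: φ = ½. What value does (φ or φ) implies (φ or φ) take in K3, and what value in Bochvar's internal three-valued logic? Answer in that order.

In K3: φ or φ = ½ or ½ = ½
φ or φ = ½ or ½ = ½
(φ or φ) implies (φ or φ) = ½ implies ½ = ½  [not ½ or ½]
In Bochvar's internal three-valued logic: φ or φ = ½ or ½ = ½
φ or φ = ½ or ½ = ½
(φ or φ) implies (φ or φ) = ½ implies ½ = ½  [any arg is the third value ⇒ result is the third value]

½; ½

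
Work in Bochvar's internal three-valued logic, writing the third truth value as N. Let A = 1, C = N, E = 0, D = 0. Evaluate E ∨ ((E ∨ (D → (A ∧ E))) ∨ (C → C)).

A ∧ E = 1 ∧ 0 = 0
D → (A ∧ E) = 0 → 0 = 1
E ∨ (D → (A ∧ E)) = 0 ∨ 1 = 1
C → C = N → N = N  [any arg is the third value ⇒ result is the third value]
(E ∨ (D → (A ∧ E))) ∨ (C → C) = 1 ∨ N = N
E ∨ ((E ∨ (D → (A ∧ E))) ∨ (C → C)) = 0 ∨ N = N

N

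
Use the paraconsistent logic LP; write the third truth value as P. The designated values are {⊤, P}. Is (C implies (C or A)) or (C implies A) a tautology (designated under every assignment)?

Every assignment of C, A over {⊤, P, ⊥} gives a value in {⊤, P}.
In particular, with C=P, A=P: (C implies (C or A)) or (C implies A) = P.

Yes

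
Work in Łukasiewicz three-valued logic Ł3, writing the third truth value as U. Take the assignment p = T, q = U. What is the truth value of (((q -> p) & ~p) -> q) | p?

q -> p = U -> T = T
~p = ~T = F
(q -> p) & ~p = T & F = F
((q -> p) & ~p) -> q = F -> U = T
(((q -> p) & ~p) -> q) | p = T | T = T

T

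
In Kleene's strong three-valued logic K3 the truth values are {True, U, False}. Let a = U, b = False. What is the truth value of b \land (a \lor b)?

False

a \lor b = U \lor False = U
b \land (a \lor b) = False \land U = False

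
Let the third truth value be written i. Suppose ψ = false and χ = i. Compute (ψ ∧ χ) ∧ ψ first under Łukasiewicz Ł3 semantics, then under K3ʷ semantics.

In Łukasiewicz Ł3: ψ ∧ χ = false ∧ i = false
(ψ ∧ χ) ∧ ψ = false ∧ false = false
In K3ʷ: ψ ∧ χ = false ∧ i = i
(ψ ∧ χ) ∧ ψ = i ∧ false = i
They differ because Łukasiewicz Ł3 and K3ʷ treat i differently under the binary connectives.

false; i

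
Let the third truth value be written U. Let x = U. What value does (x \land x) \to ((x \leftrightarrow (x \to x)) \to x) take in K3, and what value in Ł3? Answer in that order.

In K3: x \land x = U \land U = U
x \to x = U \to U = U
x \leftrightarrow (x \to x) = U \leftrightarrow U = U
(x \leftrightarrow (x \to x)) \to x = U \to U = U
(x \land x) \to ((x \leftrightarrow (x \to x)) \to x) = U \to U = U
In Ł3: x \land x = U \land U = U
x \to x = U \to U = ⊤  [min(1, 1−½+½)]
x \leftrightarrow (x \to x) = U \leftrightarrow ⊤ = U
(x \leftrightarrow (x \to x)) \to x = U \to U = ⊤
(x \land x) \to ((x \leftrightarrow (x \to x)) \to x) = U \to ⊤ = ⊤
They differ because K3 and Ł3 treat U differently under implication.

U; ⊤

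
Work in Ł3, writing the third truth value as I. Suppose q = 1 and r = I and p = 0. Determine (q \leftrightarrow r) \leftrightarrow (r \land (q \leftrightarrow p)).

q \leftrightarrow r = 1 \leftrightarrow I = I
q \leftrightarrow p = 1 \leftrightarrow 0 = 0
r \land (q \leftrightarrow p) = I \land 0 = 0
(q \leftrightarrow r) \leftrightarrow (r \land (q \leftrightarrow p)) = I \leftrightarrow 0 = I

I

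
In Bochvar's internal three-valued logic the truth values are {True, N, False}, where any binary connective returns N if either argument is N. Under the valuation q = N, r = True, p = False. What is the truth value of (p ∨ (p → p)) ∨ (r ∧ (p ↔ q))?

N

p → p = False → False = True
p ∨ (p → p) = False ∨ True = True
p ↔ q = False ↔ N = N
r ∧ (p ↔ q) = True ∧ N = N
(p ∨ (p → p)) ∨ (r ∧ (p ↔ q)) = True ∨ N = N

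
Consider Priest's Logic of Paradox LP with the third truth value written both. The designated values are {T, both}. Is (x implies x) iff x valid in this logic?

Countermodel: x=F gives F, which is not designated.

No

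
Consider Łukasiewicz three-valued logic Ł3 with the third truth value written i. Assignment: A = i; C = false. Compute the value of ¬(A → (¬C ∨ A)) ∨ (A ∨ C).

¬C = ¬false = true
¬C ∨ A = true ∨ i = true
A → (¬C ∨ A) = i → true = true  [min(1, 1−½+1)]
¬(A → (¬C ∨ A)) = ¬true = false
A ∨ C = i ∨ false = i
¬(A → (¬C ∨ A)) ∨ (A ∨ C) = false ∨ i = i

i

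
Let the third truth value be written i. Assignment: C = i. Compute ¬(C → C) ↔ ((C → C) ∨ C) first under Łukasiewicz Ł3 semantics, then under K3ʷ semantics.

In Łukasiewicz Ł3: C → C = i → i = T  [min(1, 1−½+½)]
¬(C → C) = ¬T = F
C → C = i → i = T
(C → C) ∨ C = T ∨ i = T
¬(C → C) ↔ ((C → C) ∨ C) = F ↔ T = F
In K3ʷ: C → C = i → i = i  [any arg is the third value ⇒ result is the third value]
¬(C → C) = ¬i = i
C → C = i → i = i
(C → C) ∨ C = i ∨ i = i
¬(C → C) ↔ ((C → C) ∨ C) = i ↔ i = i
They differ because Łukasiewicz Ł3 and K3ʷ treat i differently under the binary connectives.

F; i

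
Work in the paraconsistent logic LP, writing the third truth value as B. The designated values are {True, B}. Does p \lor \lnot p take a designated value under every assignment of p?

Yes

Every assignment of p over {True, B, False} gives a value in {True, B}.
In particular, with p=B: p \lor \lnot p = B.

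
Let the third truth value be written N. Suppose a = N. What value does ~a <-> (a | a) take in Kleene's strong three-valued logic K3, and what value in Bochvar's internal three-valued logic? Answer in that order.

In Kleene's strong three-valued logic K3: ~a = ~N = N
a | a = N | N = N
~a <-> (a | a) = N <-> N = N
In Bochvar's internal three-valued logic: ~a = ~N = N
a | a = N | N = N
~a <-> (a | a) = N <-> N = N

N; N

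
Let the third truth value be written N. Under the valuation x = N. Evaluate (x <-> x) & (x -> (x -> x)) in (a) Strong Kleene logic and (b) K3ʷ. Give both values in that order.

In Strong Kleene logic: x <-> x = N <-> N = N
x -> x = N -> N = N
x -> (x -> x) = N -> N = N
(x <-> x) & (x -> (x -> x)) = N & N = N
In K3ʷ: x <-> x = N <-> N = N
x -> x = N -> N = N  [any arg is the third value ⇒ result is the third value]
x -> (x -> x) = N -> N = N
(x <-> x) & (x -> (x -> x)) = N & N = N

N; N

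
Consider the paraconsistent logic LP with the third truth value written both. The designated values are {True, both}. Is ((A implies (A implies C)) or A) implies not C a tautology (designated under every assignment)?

No

Countermodel: A=True, C=True gives False, which is not designated.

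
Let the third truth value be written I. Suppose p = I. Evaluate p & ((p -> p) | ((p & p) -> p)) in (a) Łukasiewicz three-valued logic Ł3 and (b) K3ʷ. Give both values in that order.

I; I

In Łukasiewicz three-valued logic Ł3: p -> p = I -> I = T  [min(1, 1−½+½)]
p & p = I & I = I
(p & p) -> p = I -> I = T
(p -> p) | ((p & p) -> p) = T | T = T
p & ((p -> p) | ((p & p) -> p)) = I & T = I
In K3ʷ: p -> p = I -> I = I  [any arg is the third value ⇒ result is the third value]
p & p = I & I = I
(p & p) -> p = I -> I = I
(p -> p) | ((p & p) -> p) = I | I = I
p & ((p -> p) | ((p & p) -> p)) = I & I = I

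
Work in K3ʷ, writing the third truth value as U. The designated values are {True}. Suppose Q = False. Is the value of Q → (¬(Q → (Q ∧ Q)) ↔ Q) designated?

Yes

Q ∧ Q = False ∧ False = False
Q → (Q ∧ Q) = False → False = True
¬(Q → (Q ∧ Q)) = ¬True = False
¬(Q → (Q ∧ Q)) ↔ Q = False ↔ False = True
Q → (¬(Q → (Q ∧ Q)) ↔ Q) = False → True = True
True ∈ {True}.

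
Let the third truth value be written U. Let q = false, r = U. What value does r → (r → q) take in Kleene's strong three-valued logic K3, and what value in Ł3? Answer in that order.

In Kleene's strong three-valued logic K3: r → q = U → false = U  [¬U ∨ false]
r → (r → q) = U → U = U
In Ł3: r → q = U → false = U  [min(1, 1−½+0)]
r → (r → q) = U → U = true
They differ because Kleene's strong three-valued logic K3 and Ł3 treat U differently under implication.

U; true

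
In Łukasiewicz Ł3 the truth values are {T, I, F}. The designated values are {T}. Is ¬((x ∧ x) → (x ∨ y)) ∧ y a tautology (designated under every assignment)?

No

Countermodel: x=T, y=T gives F, which is not designated.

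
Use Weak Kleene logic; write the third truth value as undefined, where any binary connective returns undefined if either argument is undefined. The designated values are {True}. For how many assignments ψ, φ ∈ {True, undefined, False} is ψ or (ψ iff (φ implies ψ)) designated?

Designated under: (ψ=True, φ=True); (ψ=True, φ=False); (ψ=False, φ=True).

3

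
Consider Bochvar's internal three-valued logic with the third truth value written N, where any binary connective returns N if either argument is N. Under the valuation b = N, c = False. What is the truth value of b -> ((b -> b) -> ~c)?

b -> b = N -> N = N  [any arg is the third value ⇒ result is the third value]
~c = ~False = True
(b -> b) -> ~c = N -> True = N
b -> ((b -> b) -> ~c) = N -> N = N

N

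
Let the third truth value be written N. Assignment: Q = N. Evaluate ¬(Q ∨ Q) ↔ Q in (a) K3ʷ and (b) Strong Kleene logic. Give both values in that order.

In K3ʷ: Q ∨ Q = N ∨ N = N
¬(Q ∨ Q) = ¬N = N
¬(Q ∨ Q) ↔ Q = N ↔ N = N
In Strong Kleene logic: Q ∨ Q = N ∨ N = N
¬(Q ∨ Q) = ¬N = N
¬(Q ∨ Q) ↔ Q = N ↔ N = N

N; N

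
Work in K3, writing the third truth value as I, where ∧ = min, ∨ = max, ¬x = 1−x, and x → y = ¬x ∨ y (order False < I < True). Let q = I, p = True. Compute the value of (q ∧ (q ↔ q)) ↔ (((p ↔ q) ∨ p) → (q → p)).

I

q ↔ q = I ↔ I = I
q ∧ (q ↔ q) = I ∧ I = I
p ↔ q = True ↔ I = I
(p ↔ q) ∨ p = I ∨ True = True
q → p = I → True = True
((p ↔ q) ∨ p) → (q → p) = True → True = True
(q ∧ (q ↔ q)) ↔ (((p ↔ q) ∨ p) → (q → p)) = I ↔ True = I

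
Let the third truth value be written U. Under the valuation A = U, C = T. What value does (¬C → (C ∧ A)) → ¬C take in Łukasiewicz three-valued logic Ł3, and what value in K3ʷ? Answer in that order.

F; U

In Łukasiewicz three-valued logic Ł3: ¬C = ¬T = F
C ∧ A = T ∧ U = U
¬C → (C ∧ A) = F → U = T  [min(1, 1−0+½)]
¬C = ¬T = F
(¬C → (C ∧ A)) → ¬C = T → F = F
In K3ʷ: ¬C = ¬T = F
C ∧ A = T ∧ U = U
¬C → (C ∧ A) = F → U = U  [any arg is the third value ⇒ result is the third value]
¬C = ¬T = F
(¬C → (C ∧ A)) → ¬C = U → F = U
They differ because Łukasiewicz three-valued logic Ł3 and K3ʷ treat U differently under the binary connectives.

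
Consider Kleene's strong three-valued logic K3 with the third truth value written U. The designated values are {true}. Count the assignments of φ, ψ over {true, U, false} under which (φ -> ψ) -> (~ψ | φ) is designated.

Of the 9 assignments, 5 give a value in {true}.

5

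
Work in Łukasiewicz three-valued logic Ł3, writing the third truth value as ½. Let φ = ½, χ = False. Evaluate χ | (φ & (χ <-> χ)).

½

χ <-> χ = False <-> False = True
φ & (χ <-> χ) = ½ & True = ½
χ | (φ & (χ <-> χ)) = False | ½ = ½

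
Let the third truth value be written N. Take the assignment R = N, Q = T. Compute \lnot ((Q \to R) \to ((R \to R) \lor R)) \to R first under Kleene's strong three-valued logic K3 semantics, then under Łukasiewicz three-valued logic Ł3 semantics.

In Kleene's strong three-valued logic K3: Q \to R = T \to N = N  [\lnot T \lor N]
R \to R = N \to N = N
(R \to R) \lor R = N \lor N = N
(Q \to R) \to ((R \to R) \lor R) = N \to N = N
\lnot ((Q \to R) \to ((R \to R) \lor R)) = \lnot N = N
\lnot ((Q \to R) \to ((R \to R) \lor R)) \to R = N \to N = N
In Łukasiewicz three-valued logic Ł3: Q \to R = T \to N = N  [min(1, 1−1+½)]
R \to R = N \to N = T
(R \to R) \lor R = T \lor N = T
(Q \to R) \to ((R \to R) \lor R) = N \to T = T
\lnot ((Q \to R) \to ((R \to R) \lor R)) = \lnot T = F
\lnot ((Q \to R) \to ((R \to R) \lor R)) \to R = F \to N = T
They differ because Kleene's strong three-valued logic K3 and Łukasiewicz three-valued logic Ł3 treat N differently under implication.

N; T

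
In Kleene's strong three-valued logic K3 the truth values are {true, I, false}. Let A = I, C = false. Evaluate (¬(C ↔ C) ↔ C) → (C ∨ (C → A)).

C ↔ C = false ↔ false = true
¬(C ↔ C) = ¬true = false
¬(C ↔ C) ↔ C = false ↔ false = true
C → A = false → I = true
C ∨ (C → A) = false ∨ true = true
(¬(C ↔ C) ↔ C) → (C ∨ (C → A)) = true → true = true

true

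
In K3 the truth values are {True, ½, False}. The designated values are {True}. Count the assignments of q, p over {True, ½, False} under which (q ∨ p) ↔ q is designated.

Designated under: (q=True, p=True); (q=True, p=½); (q=True, p=False); (q=False, p=False).

4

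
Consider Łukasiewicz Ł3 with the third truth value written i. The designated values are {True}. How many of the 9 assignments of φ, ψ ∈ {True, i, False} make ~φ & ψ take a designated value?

Designated under: (φ=False, ψ=True).

1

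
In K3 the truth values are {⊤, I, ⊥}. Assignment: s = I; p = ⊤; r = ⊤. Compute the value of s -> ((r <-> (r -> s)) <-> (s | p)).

I

r -> s = ⊤ -> I = I  [~⊤ | I]
r <-> (r -> s) = ⊤ <-> I = I
s | p = I | ⊤ = ⊤
(r <-> (r -> s)) <-> (s | p) = I <-> ⊤ = I
s -> ((r <-> (r -> s)) <-> (s | p)) = I -> I = I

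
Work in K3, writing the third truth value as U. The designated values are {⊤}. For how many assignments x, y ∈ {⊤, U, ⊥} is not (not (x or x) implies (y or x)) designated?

1

Designated under: (x=⊥, y=⊥).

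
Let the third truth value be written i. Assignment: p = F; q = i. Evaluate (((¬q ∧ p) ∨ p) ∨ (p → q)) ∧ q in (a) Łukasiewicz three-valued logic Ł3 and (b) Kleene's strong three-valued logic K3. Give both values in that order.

i; i

In Łukasiewicz three-valued logic Ł3: ¬q = ¬i = i
¬q ∧ p = i ∧ F = F
(¬q ∧ p) ∨ p = F ∨ F = F
p → q = F → i = T
((¬q ∧ p) ∨ p) ∨ (p → q) = F ∨ T = T
(((¬q ∧ p) ∨ p) ∨ (p → q)) ∧ q = T ∧ i = i
In Kleene's strong three-valued logic K3: ¬q = ¬i = i
¬q ∧ p = i ∧ F = F
(¬q ∧ p) ∨ p = F ∨ F = F
p → q = F → i = T  [¬F ∨ i]
((¬q ∧ p) ∨ p) ∨ (p → q) = F ∨ T = T
(((¬q ∧ p) ∨ p) ∨ (p → q)) ∧ q = T ∧ i = i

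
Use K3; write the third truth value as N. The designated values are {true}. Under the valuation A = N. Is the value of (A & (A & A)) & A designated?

No

A & A = N & N = N
A & (A & A) = N & N = N
(A & (A & A)) & A = N & N = N
N ∉ {true}.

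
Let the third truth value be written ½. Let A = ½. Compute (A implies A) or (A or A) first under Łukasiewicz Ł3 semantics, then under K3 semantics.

True; ½

In Łukasiewicz Ł3: A implies A = ½ implies ½ = True  [min(1, 1−½+½)]
A or A = ½ or ½ = ½
(A implies A) or (A or A) = True or ½ = True
In K3: A implies A = ½ implies ½ = ½
A or A = ½ or ½ = ½
(A implies A) or (A or A) = ½ or ½ = ½
They differ because Łukasiewicz Ł3 and K3 treat ½ differently under implication.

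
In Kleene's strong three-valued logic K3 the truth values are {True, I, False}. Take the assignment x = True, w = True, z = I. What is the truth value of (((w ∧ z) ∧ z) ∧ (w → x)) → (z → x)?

w ∧ z = True ∧ I = I
(w ∧ z) ∧ z = I ∧ I = I
w → x = True → True = True
((w ∧ z) ∧ z) ∧ (w → x) = I ∧ True = I
z → x = I → True = True
(((w ∧ z) ∧ z) ∧ (w → x)) → (z → x) = I → True = True

True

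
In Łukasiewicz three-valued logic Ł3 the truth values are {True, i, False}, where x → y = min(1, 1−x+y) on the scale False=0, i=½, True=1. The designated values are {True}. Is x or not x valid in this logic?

No

Countermodel: x=i gives i, which is not designated.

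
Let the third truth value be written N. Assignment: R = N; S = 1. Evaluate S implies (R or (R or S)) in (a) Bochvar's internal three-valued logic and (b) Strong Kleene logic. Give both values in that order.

N; 1

In Bochvar's internal three-valued logic: R or S = N or 1 = N
R or (R or S) = N or N = N
S implies (R or (R or S)) = 1 implies N = N  [any arg is the third value ⇒ result is the third value]
In Strong Kleene logic: R or S = N or 1 = 1
R or (R or S) = N or 1 = 1
S implies (R or (R or S)) = 1 implies 1 = 1
They differ because Bochvar's internal three-valued logic and Strong Kleene logic treat N differently under the binary connectives.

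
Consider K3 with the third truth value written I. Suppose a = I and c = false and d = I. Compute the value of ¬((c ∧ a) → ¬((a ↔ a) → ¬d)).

false

c ∧ a = false ∧ I = false
a ↔ a = I ↔ I = I
¬d = ¬I = I
(a ↔ a) → ¬d = I → I = I
¬((a ↔ a) → ¬d) = ¬I = I
(c ∧ a) → ¬((a ↔ a) → ¬d) = false → I = true
¬((c ∧ a) → ¬((a ↔ a) → ¬d)) = ¬true = false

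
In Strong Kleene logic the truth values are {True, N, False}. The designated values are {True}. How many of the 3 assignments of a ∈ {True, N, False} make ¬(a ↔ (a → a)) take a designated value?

1

a=True: False ·
a=N: N ·
a=False: True ✓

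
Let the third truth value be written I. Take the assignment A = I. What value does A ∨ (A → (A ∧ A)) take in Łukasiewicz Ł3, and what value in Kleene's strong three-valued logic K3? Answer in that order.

In Łukasiewicz Ł3: A ∧ A = I ∧ I = I
A → (A ∧ A) = I → I = True
A ∨ (A → (A ∧ A)) = I ∨ True = True
In Kleene's strong three-valued logic K3: A ∧ A = I ∧ I = I
A → (A ∧ A) = I → I = I  [¬I ∨ I]
A ∨ (A → (A ∧ A)) = I ∨ I = I
They differ because Łukasiewicz Ł3 and Kleene's strong three-valued logic K3 treat I differently under implication.

True; I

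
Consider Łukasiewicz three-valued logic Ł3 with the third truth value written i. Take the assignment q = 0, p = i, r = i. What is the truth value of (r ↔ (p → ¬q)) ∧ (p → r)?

¬q = ¬0 = 1
p → ¬q = i → 1 = 1  [min(1, 1−½+1)]
r ↔ (p → ¬q) = i ↔ 1 = i
p → r = i → i = 1
(r ↔ (p → ¬q)) ∧ (p → r) = i ∧ 1 = i

i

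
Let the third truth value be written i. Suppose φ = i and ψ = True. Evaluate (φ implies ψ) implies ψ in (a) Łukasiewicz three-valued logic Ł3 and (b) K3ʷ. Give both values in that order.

In Łukasiewicz three-valued logic Ł3: φ implies ψ = i implies True = True  [min(1, 1−½+1)]
(φ implies ψ) implies ψ = True implies True = True
In K3ʷ: φ implies ψ = i implies True = i  [any arg is the third value ⇒ result is the third value]
(φ implies ψ) implies ψ = i implies True = i
They differ because Łukasiewicz three-valued logic Ł3 and K3ʷ treat i differently under the binary connectives.

True; i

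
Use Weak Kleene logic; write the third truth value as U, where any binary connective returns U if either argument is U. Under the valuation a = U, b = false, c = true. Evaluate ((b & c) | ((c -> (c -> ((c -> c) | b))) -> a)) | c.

b & c = false & true = false
c -> c = true -> true = true
(c -> c) | b = true | false = true
c -> ((c -> c) | b) = true -> true = true
c -> (c -> ((c -> c) | b)) = true -> true = true
(c -> (c -> ((c -> c) | b))) -> a = true -> U = U  [any arg is the third value ⇒ result is the third value]
(b & c) | ((c -> (c -> ((c -> c) | b))) -> a) = false | U = U
((b & c) | ((c -> (c -> ((c -> c) | b))) -> a)) | c = U | true = U

U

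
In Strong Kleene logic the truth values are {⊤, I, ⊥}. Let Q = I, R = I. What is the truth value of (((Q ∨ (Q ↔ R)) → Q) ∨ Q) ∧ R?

I

Q ↔ R = I ↔ I = I
Q ∨ (Q ↔ R) = I ∨ I = I
(Q ∨ (Q ↔ R)) → Q = I → I = I  [¬I ∨ I]
((Q ∨ (Q ↔ R)) → Q) ∨ Q = I ∨ I = I
(((Q ∨ (Q ↔ R)) → Q) ∨ Q) ∧ R = I ∧ I = I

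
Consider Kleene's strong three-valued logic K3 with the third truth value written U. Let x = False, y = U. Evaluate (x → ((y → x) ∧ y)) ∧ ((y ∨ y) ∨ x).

U

y → x = U → False = U  [¬U ∨ False]
(y → x) ∧ y = U ∧ U = U
x → ((y → x) ∧ y) = False → U = True
y ∨ y = U ∨ U = U
(y ∨ y) ∨ x = U ∨ False = U
(x → ((y → x) ∧ y)) ∧ ((y ∨ y) ∨ x) = True ∧ U = U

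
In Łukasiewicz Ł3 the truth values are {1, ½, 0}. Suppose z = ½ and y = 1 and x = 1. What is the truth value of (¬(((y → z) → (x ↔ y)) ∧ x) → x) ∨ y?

1

y → z = 1 → ½ = ½  [min(1, 1−1+½)]
x ↔ y = 1 ↔ 1 = 1
(y → z) → (x ↔ y) = ½ → 1 = 1
((y → z) → (x ↔ y)) ∧ x = 1 ∧ 1 = 1
¬(((y → z) → (x ↔ y)) ∧ x) = ¬1 = 0
¬(((y → z) → (x ↔ y)) ∧ x) → x = 0 → 1 = 1
(¬(((y → z) → (x ↔ y)) ∧ x) → x) ∨ y = 1 ∨ 1 = 1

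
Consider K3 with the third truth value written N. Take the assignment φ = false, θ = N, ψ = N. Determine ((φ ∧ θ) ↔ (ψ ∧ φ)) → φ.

false

φ ∧ θ = false ∧ N = false
ψ ∧ φ = N ∧ false = false
(φ ∧ θ) ↔ (ψ ∧ φ) = false ↔ false = true
((φ ∧ θ) ↔ (ψ ∧ φ)) → φ = true → false = false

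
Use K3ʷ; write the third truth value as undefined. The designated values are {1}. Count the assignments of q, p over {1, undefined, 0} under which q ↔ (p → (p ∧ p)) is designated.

2

Designated under: (q=1, p=1); (q=1, p=0).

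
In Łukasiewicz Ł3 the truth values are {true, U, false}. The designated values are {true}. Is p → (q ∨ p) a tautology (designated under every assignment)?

Every assignment of p, q over {true, U, false} gives a value in {true}.
In particular, with p=U, q=U: p → (q ∨ p) = true.

Yes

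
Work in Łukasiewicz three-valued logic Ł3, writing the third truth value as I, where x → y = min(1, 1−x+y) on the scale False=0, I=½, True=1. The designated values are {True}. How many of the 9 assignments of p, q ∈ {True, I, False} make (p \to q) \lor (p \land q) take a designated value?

6

Of the 9 assignments, 6 give a value in {True}.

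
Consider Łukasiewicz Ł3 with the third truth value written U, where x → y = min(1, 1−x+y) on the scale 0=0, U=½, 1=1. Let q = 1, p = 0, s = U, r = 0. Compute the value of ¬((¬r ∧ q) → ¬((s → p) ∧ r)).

¬r = ¬0 = 1
¬r ∧ q = 1 ∧ 1 = 1
s → p = U → 0 = U  [min(1, 1−½+0)]
(s → p) ∧ r = U ∧ 0 = 0
¬((s → p) ∧ r) = ¬0 = 1
(¬r ∧ q) → ¬((s → p) ∧ r) = 1 → 1 = 1
¬((¬r ∧ q) → ¬((s → p) ∧ r)) = ¬1 = 0

0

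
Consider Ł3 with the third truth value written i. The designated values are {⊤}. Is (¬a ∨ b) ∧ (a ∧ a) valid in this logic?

No

Countermodel: a=⊤, b=i gives i, which is not designated.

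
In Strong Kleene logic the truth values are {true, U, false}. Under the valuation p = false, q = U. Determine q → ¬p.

¬p = ¬false = true
q → ¬p = U → true = true

true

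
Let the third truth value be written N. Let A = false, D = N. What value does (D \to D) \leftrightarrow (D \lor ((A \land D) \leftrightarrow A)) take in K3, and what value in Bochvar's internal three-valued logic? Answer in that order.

N; N

In K3: D \to D = N \to N = N  [\lnot N \lor N]
A \land D = false \land N = false
(A \land D) \leftrightarrow A = false \leftrightarrow false = true
D \lor ((A \land D) \leftrightarrow A) = N \lor true = true
(D \to D) \leftrightarrow (D \lor ((A \land D) \leftrightarrow A)) = N \leftrightarrow true = N
In Bochvar's internal three-valued logic: D \to D = N \to N = N  [any arg is the third value ⇒ result is the third value]
A \land D = false \land N = N
(A \land D) \leftrightarrow A = N \leftrightarrow false = N
D \lor ((A \land D) \leftrightarrow A) = N \lor N = N
(D \to D) \leftrightarrow (D \lor ((A \land D) \leftrightarrow A)) = N \leftrightarrow N = N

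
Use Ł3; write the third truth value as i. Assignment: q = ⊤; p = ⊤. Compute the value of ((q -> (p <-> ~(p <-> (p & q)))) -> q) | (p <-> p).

p & q = ⊤ & ⊤ = ⊤
p <-> (p & q) = ⊤ <-> ⊤ = ⊤
~(p <-> (p & q)) = ~⊤ = ⊥
p <-> ~(p <-> (p & q)) = ⊤ <-> ⊥ = ⊥
q -> (p <-> ~(p <-> (p & q))) = ⊤ -> ⊥ = ⊥
(q -> (p <-> ~(p <-> (p & q)))) -> q = ⊥ -> ⊤ = ⊤
p <-> p = ⊤ <-> ⊤ = ⊤
((q -> (p <-> ~(p <-> (p & q)))) -> q) | (p <-> p) = ⊤ | ⊤ = ⊤

⊤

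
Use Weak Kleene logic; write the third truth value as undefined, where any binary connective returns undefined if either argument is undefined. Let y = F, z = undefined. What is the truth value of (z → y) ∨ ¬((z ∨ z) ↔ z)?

z → y = undefined → F = undefined  [any arg is the third value ⇒ result is the third value]
z ∨ z = undefined ∨ undefined = undefined
(z ∨ z) ↔ z = undefined ↔ undefined = undefined
¬((z ∨ z) ↔ z) = ¬undefined = undefined
(z → y) ∨ ¬((z ∨ z) ↔ z) = undefined ∨ undefined = undefined

undefined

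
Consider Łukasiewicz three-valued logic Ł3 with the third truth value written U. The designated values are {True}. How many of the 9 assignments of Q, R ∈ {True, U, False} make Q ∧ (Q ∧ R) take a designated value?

1

Designated under: (Q=True, R=True).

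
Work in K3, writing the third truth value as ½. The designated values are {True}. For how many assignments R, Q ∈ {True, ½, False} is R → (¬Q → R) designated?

7

Of the 9 assignments, 7 give a value in {True}.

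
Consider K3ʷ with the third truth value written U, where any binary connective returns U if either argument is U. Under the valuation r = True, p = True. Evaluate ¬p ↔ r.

False

¬p = ¬True = False
¬p ↔ r = False ↔ True = False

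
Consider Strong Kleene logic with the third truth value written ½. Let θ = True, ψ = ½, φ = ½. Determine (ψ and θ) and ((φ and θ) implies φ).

ψ and θ = ½ and True = ½
φ and θ = ½ and True = ½
(φ and θ) implies φ = ½ implies ½ = ½
(ψ and θ) and ((φ and θ) implies φ) = ½ and ½ = ½

½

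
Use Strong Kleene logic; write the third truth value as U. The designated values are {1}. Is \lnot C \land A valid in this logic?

No

Countermodel: C=1, A=1 gives 0, which is not designated.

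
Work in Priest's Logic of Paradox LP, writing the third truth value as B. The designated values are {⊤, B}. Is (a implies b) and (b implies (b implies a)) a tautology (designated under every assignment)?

No

Countermodel: a=⊤, b=⊥ gives ⊥, which is not designated.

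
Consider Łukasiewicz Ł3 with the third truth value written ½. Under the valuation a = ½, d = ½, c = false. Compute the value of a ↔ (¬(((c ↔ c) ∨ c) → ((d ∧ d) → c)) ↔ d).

c ↔ c = false ↔ false = true
(c ↔ c) ∨ c = true ∨ false = true
d ∧ d = ½ ∧ ½ = ½
(d ∧ d) → c = ½ → false = ½  [min(1, 1−½+0)]
((c ↔ c) ∨ c) → ((d ∧ d) → c) = true → ½ = ½
¬(((c ↔ c) ∨ c) → ((d ∧ d) → c)) = ¬½ = ½
¬(((c ↔ c) ∨ c) → ((d ∧ d) → c)) ↔ d = ½ ↔ ½ = true
a ↔ (¬(((c ↔ c) ∨ c) → ((d ∧ d) → c)) ↔ d) = ½ ↔ true = ½

½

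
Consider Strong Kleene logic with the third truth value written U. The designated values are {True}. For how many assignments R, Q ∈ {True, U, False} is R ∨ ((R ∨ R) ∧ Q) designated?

Designated under: (R=True, Q=True); (R=True, Q=U); (R=True, Q=False).

3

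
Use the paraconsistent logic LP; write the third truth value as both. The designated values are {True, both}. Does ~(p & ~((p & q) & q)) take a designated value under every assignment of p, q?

Countermodel: p=True, q=False gives False, which is not designated.

No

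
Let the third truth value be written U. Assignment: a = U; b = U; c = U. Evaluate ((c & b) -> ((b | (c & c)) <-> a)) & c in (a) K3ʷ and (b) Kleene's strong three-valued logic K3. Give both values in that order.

In K3ʷ: c & b = U & U = U
c & c = U & U = U
b | (c & c) = U | U = U
(b | (c & c)) <-> a = U <-> U = U
(c & b) -> ((b | (c & c)) <-> a) = U -> U = U  [any arg is the third value ⇒ result is the third value]
((c & b) -> ((b | (c & c)) <-> a)) & c = U & U = U
In Kleene's strong three-valued logic K3: c & b = U & U = U
c & c = U & U = U
b | (c & c) = U | U = U
(b | (c & c)) <-> a = U <-> U = U
(c & b) -> ((b | (c & c)) <-> a) = U -> U = U
((c & b) -> ((b | (c & c)) <-> a)) & c = U & U = U

U; U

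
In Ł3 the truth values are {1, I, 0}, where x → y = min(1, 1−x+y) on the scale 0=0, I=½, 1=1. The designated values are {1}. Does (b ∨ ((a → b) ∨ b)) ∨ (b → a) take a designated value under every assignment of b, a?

Yes

Every assignment of b, a over {1, I, 0} gives a value in {1}.
In particular, with b=I, a=I: (b ∨ ((a → b) ∨ b)) ∨ (b → a) = 1.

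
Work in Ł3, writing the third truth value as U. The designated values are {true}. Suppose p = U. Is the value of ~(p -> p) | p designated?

p -> p = U -> U = true
~(p -> p) = ~true = false
~(p -> p) | p = false | U = U
U ∉ {true}.

No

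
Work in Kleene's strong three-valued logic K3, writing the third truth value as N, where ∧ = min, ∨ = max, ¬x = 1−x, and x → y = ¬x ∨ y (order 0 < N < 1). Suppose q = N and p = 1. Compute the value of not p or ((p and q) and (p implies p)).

not p = not 1 = 0
p and q = 1 and N = N
p implies p = 1 implies 1 = 1
(p and q) and (p implies p) = N and 1 = N
not p or ((p and q) and (p implies p)) = 0 or N = N

N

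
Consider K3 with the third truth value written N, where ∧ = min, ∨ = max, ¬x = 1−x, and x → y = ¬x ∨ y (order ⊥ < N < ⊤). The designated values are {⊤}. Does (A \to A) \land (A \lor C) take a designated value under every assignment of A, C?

No

Countermodel: A=N, C=⊤ gives N, which is not designated.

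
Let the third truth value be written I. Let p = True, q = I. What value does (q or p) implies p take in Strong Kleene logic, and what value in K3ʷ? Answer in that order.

In Strong Kleene logic: q or p = I or True = True
(q or p) implies p = True implies True = True
In K3ʷ: q or p = I or True = I
(q or p) implies p = I implies True = I
They differ because Strong Kleene logic and K3ʷ treat I differently under the binary connectives.

True; I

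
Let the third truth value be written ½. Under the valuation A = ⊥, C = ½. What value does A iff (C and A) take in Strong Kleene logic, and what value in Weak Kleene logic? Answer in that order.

⊤; ½

In Strong Kleene logic: C and A = ½ and ⊥ = ⊥
A iff (C and A) = ⊥ iff ⊥ = ⊤
In Weak Kleene logic: C and A = ½ and ⊥ = ½
A iff (C and A) = ⊥ iff ½ = ½
They differ because Strong Kleene logic and Weak Kleene logic treat ½ differently under the binary connectives.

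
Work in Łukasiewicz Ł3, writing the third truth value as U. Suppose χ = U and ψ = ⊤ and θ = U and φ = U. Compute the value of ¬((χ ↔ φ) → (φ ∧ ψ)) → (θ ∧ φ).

χ ↔ φ = U ↔ U = ⊤  [1 − |½−½|]
φ ∧ ψ = U ∧ ⊤ = U
(χ ↔ φ) → (φ ∧ ψ) = ⊤ → U = U
¬((χ ↔ φ) → (φ ∧ ψ)) = ¬U = U
θ ∧ φ = U ∧ U = U
¬((χ ↔ φ) → (φ ∧ ψ)) → (θ ∧ φ) = U → U = ⊤

⊤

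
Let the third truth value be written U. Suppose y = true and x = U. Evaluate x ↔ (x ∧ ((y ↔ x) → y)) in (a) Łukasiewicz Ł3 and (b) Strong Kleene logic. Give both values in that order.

In Łukasiewicz Ł3: y ↔ x = true ↔ U = U
(y ↔ x) → y = U → true = true
x ∧ ((y ↔ x) → y) = U ∧ true = U
x ↔ (x ∧ ((y ↔ x) → y)) = U ↔ U = true
In Strong Kleene logic: y ↔ x = true ↔ U = U
(y ↔ x) → y = U → true = true
x ∧ ((y ↔ x) → y) = U ∧ true = U
x ↔ (x ∧ ((y ↔ x) → y)) = U ↔ U = U
They differ because Łukasiewicz Ł3 and Strong Kleene logic treat U differently under implication.

true; U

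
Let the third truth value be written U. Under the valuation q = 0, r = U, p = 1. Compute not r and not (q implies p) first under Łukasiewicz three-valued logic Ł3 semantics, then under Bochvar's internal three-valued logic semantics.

0; U

In Łukasiewicz three-valued logic Ł3: not r = not U = U
q implies p = 0 implies 1 = 1
not (q implies p) = not 1 = 0
not r and not (q implies p) = U and 0 = 0
In Bochvar's internal three-valued logic: not r = not U = U
q implies p = 0 implies 1 = 1
not (q implies p) = not 1 = 0
not r and not (q implies p) = U and 0 = U
They differ because Łukasiewicz three-valued logic Ł3 and Bochvar's internal three-valued logic treat U differently under the binary connectives.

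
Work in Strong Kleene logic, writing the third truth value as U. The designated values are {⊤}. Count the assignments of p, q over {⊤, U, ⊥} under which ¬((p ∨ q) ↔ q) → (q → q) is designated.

Of the 9 assignments, 6 give a value in {⊤}.

6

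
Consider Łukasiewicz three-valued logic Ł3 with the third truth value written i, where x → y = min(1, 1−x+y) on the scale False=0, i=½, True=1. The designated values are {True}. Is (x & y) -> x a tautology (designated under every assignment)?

Yes

Every assignment of x, y over {True, i, False} gives a value in {True}.
In particular, with x=i, y=i: (x & y) -> x = True.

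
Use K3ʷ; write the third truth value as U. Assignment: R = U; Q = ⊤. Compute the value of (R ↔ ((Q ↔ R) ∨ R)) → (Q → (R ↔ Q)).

U

Q ↔ R = ⊤ ↔ U = U
(Q ↔ R) ∨ R = U ∨ U = U
R ↔ ((Q ↔ R) ∨ R) = U ↔ U = U
R ↔ Q = U ↔ ⊤ = U
Q → (R ↔ Q) = ⊤ → U = U
(R ↔ ((Q ↔ R) ∨ R)) → (Q → (R ↔ Q)) = U → U = U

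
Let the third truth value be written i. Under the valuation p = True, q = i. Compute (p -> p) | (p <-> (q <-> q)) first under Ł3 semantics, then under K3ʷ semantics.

True; i

In Ł3: p -> p = True -> True = True
q <-> q = i <-> i = True
p <-> (q <-> q) = True <-> True = True
(p -> p) | (p <-> (q <-> q)) = True | True = True
In K3ʷ: p -> p = True -> True = True
q <-> q = i <-> i = i
p <-> (q <-> q) = True <-> i = i
(p -> p) | (p <-> (q <-> q)) = True | i = i
They differ because Ł3 and K3ʷ treat i differently under the binary connectives.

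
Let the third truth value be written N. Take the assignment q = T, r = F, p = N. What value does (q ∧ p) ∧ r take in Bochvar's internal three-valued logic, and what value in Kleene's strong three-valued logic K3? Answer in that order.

N; F

In Bochvar's internal three-valued logic: q ∧ p = T ∧ N = N
(q ∧ p) ∧ r = N ∧ F = N
In Kleene's strong three-valued logic K3: q ∧ p = T ∧ N = N
(q ∧ p) ∧ r = N ∧ F = F
They differ because Bochvar's internal three-valued logic and Kleene's strong three-valued logic K3 treat N differently under the binary connectives.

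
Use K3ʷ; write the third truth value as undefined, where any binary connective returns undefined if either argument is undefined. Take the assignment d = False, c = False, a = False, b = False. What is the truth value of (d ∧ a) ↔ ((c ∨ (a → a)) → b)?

d ∧ a = False ∧ False = False
a → a = False → False = True
c ∨ (a → a) = False ∨ True = True
(c ∨ (a → a)) → b = True → False = False
(d ∧ a) ↔ ((c ∨ (a → a)) → b) = False ↔ False = True

True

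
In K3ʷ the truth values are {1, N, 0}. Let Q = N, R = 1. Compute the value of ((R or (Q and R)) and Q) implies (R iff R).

Q and R = N and 1 = N
R or (Q and R) = 1 or N = N
(R or (Q and R)) and Q = N and N = N
R iff R = 1 iff 1 = 1
((R or (Q and R)) and Q) implies (R iff R) = N implies 1 = N  [any arg is the third value ⇒ result is the third value]

N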